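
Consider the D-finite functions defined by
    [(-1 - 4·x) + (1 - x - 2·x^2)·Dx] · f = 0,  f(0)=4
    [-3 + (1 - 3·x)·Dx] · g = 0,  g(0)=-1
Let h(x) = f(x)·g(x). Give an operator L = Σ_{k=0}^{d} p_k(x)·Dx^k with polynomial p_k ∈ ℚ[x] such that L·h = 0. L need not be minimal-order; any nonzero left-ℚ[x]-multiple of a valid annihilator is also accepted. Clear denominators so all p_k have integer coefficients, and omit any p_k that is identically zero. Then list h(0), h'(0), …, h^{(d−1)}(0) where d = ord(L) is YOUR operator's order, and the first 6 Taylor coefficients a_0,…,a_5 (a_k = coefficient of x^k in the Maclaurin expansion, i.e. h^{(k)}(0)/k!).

f: a_k = 4, 4, 12, 20, 44, 84, …
g: a_k = -1, -3, -9, -27, -81, -243, …
Sym-product of L_f,L_g gives L₀ (≤ ord 1).
L = (-4 + 2·x + 18·x^2) + (1 - 4·x + x^2 + 6·x^3)·Dx  (order 1).
h: a_k = -4, -16, -60, -200, -644, -2016, …
ICs: h(0) = -4.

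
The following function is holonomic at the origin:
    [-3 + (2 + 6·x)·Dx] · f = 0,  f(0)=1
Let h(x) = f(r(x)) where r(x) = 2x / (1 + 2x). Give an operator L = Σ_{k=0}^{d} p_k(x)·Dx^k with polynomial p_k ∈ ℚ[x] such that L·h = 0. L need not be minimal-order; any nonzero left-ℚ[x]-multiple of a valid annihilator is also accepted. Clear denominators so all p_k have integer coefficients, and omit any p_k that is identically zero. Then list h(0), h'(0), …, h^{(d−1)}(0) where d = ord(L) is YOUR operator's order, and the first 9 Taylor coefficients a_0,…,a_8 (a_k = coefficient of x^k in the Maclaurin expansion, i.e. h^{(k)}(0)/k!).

L = -3 + (1 + 10·x + 16·x^2)·Dx  (order 1).
h: a_k = 1, 3, -21/2, 87/2, -1677/8, 9069/8, -106305/16, 658335/16, -33903165/128, …
ICs: h(0) = 1.

f: a_k = 1, 3/2, -9/8, 27/16, -405/128, 1701/256, -15309/1024, 72171/2048, -2814669/32768, …
f∘r: x↦r, Dx↦Dx/r' in L_f ⇒ L₀.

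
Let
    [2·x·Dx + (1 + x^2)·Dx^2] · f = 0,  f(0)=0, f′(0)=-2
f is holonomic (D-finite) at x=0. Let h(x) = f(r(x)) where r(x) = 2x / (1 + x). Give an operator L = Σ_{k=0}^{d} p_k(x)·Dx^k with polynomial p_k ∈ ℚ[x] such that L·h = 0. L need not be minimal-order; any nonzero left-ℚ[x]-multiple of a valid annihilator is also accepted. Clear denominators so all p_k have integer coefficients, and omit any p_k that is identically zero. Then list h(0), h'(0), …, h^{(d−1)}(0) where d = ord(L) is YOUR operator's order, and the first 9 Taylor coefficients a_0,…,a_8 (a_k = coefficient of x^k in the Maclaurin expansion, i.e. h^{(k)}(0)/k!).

L = (2 + 10·x)·Dx + (1 + 2·x + 5·x^2)·Dx^2  (order 2).
h: a_k = 0, -4, 4, 4/3, -12, 76/5, 44/3, -556/7, 84, …
ICs: h(0) = 0, h′(0) = -4.

f: a_k = 0, -2, 0, 2/3, 0, -2/5, 0, 2/7, 0, …
h₀=f(r): pull back L_f along r ⇒ L₀.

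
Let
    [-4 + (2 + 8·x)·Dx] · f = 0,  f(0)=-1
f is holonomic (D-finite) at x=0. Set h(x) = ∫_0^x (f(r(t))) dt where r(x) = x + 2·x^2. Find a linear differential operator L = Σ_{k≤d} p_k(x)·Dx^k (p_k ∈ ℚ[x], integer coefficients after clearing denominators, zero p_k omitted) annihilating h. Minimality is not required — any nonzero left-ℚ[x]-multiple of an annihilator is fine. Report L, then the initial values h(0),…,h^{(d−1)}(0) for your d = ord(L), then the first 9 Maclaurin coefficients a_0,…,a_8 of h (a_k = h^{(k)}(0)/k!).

f: a_k = -1, -2, 2, -4, 10, -28, 84, -264, 858, …
L₀ from L_f via x↦r, Dx↦r'^{-1}Dx.
h=∫h₀ ⇒ L = L₀·Dx.
L = (-2 - 8·x)·Dx + (1 + 4·x + 8·x^2)·Dx^2  (order 2).
h: a_k = 0, -1, -1, -2/3, 1, -6/5, 2/3, 12/7, -7, …
ICs: h(0) = 0, h′(0) = -1.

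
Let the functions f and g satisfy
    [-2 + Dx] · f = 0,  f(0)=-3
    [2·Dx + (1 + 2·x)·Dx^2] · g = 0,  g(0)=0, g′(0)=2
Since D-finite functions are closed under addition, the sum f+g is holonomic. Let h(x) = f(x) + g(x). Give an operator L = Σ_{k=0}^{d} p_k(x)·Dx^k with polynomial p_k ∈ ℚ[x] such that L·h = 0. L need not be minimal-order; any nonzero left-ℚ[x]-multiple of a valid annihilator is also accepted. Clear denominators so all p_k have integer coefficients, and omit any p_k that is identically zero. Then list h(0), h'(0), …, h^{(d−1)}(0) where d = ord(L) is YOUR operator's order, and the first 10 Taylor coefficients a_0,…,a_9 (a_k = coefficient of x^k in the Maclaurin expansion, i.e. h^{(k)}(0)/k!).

f: a_k = -3, -6, -6, -4, -2, -4/5, -4/15, -8/105, -2/105, -4/945, …
g: a_k = 0, 2, -2, 8/3, -4, 32/5, -32/3, 128/7, -32, 512/9, …
Sum ⇒ L₀ = lclm(L_f,L_g) in ℚ(x)⟨Dx⟩.
L = (-6 - 4·x)·Dx + (1 - 4·x - 4·x^2)·Dx^2 + (1 + 3·x + 2·x^2)·Dx^3  (order 3).
h: a_k = -3, -4, -8, -4/3, -6, 28/5, -164/15, 1912/105, -3362/105, 53756/945, …
ICs: h(0) = -3, h′(0) = -4, h′′(0) = -16.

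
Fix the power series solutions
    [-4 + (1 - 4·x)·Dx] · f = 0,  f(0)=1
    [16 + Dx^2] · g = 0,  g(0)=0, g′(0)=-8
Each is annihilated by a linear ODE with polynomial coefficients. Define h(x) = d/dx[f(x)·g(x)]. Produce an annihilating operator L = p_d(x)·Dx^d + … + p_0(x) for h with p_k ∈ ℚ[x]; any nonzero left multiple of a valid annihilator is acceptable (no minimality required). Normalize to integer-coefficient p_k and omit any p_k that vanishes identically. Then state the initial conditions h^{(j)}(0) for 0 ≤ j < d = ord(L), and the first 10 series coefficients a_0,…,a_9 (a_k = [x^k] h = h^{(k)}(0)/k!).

L = (-16 - 128·x + 256·x^2) + (-8 + 32·x)·Dx + (1 - 8·x + 16·x^2)·Dx^2  (order 2).
h: a_k = -8, -64, -320, -5120/3, -25856/3, -206848/5, -8685568/45, -277938176/315, -1250725888/315, -10005807104/567, …
ICs: h(0) = -8, h′(0) = -64.

f: a_k = 1, 4, 16, 64, 256, 1024, 4096, 16384, 65536, 262144, …
g: a_k = 0, -8, 0, 64/3, 0, -256/15, 0, 2048/315, 0, -4096/2835, …
Product ⇒ symmetric product L₀, ord ≤ 2.
Differentiate: ansatz ord ≤ ord L₀ ⇒ L.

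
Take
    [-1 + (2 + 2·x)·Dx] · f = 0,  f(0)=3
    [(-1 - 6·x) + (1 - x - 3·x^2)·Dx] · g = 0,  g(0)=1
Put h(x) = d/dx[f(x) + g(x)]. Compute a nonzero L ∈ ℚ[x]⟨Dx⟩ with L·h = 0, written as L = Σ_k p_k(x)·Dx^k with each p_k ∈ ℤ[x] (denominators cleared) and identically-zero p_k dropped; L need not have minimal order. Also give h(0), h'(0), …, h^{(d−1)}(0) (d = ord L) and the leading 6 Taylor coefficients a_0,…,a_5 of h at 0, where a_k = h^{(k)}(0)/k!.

f: a_k = 3, 3/2, -3/8, 3/16, -15/128, 21/256, …
g: a_k = 1, 1, 4, 7, 19, 40, …
Weyl lclm of L_f,L_g ⇒ L₀ (ord ≤ 2).
h=h₀': d/dx-closure on L₀ ⇒ L.
L = (-108 - 690·x - 1260·x^2 - 1620·x^3 - 810·x^4) + (-165 - 1476·x - 3819·x^2 - 6408·x^3 - 6345·x^4 - 2430·x^5)·Dx + (34 + 114·x + 134·x^2 - 378·x^3 - 1422·x^4 - 1530·x^5 - 540·x^6)·Dx^2  (order 2).
h: a_k = 5/2, 29/4, 345/16, 2417/32, 51305/256, 297795/512, …
ICs: h(0) = 5/2, h′(0) = 29/4.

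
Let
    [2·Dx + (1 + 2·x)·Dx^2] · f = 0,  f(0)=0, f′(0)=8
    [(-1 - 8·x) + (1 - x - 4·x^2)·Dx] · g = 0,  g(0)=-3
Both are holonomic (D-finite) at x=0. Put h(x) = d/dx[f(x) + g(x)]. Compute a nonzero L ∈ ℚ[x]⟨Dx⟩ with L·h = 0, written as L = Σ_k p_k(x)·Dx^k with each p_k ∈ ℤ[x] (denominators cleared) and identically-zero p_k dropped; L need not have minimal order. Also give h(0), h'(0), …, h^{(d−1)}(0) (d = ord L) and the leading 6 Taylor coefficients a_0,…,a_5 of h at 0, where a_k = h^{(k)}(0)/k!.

L = (-94 - 644·x - 1664·x^2 - 1920·x^3 - 1536·x^4) + (-23 - 324·x - 1448·x^2 - 3072·x^3 - 3904·x^4 - 2560·x^5)·Dx + (6 + 35·x + 53·x^2 - 98·x^3 - 528·x^4 - 864·x^5 - 512·x^6)·Dx^2  (order 2).
h: a_k = 5, -46, -49, -412, -847, -3514, …
ICs: h(0) = 5, h′(0) = -46.

f: a_k = 0, 8, -8, 32/3, -16, 128/5, …
g: a_k = -3, -3, -15, -27, -87, -195, …
h₀=f+g: left-lcm gives L₀, ord ≤ 3.
Derive L from L₀ (diff closure).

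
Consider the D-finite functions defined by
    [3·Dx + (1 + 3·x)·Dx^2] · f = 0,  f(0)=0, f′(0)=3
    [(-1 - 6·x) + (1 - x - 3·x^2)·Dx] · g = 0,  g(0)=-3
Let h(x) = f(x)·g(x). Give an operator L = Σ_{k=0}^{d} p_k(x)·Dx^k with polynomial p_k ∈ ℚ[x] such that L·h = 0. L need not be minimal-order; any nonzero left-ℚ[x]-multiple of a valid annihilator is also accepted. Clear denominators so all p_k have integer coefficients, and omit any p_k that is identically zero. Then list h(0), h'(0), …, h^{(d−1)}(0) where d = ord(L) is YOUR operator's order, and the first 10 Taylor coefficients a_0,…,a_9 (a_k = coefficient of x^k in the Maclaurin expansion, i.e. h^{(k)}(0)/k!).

f: a_k = 0, 3, -9/2, 9, -81/4, 243/5, -243/2, 2187/7, -6561/8, 2187, …
g: a_k = -3, -3, -12, -21, -57, -120, -291, -651, -1524, -3477, …
f·g: L₀ = L_f ⊗_s L_g, ord ≤ 2·1.
L = (9 + 36·x) + (-1 + 21·x + 45·x^2)·Dx + (-1 - 2·x + 6·x^2 + 9·x^3)·Dx^2  (order 2).
h: a_k = 0, -9, 9/2, -99/2, 99/4, -5391/20, 846/5, -220743/140, 389547/280, -2771991/280, …
ICs: h(0) = 0, h′(0) = -9.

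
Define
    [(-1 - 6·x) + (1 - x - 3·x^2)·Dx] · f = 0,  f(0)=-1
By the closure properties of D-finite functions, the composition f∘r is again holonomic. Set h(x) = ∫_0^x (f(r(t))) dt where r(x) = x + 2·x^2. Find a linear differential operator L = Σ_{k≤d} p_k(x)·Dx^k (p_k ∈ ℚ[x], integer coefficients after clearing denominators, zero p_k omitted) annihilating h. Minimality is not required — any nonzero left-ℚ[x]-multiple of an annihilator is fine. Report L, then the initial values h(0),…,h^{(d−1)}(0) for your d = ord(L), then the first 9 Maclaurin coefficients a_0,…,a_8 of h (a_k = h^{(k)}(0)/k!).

L = (1 + 10·x + 36·x^2 + 48·x^3)·Dx + (-1 + x + 5·x^2 + 12·x^3 + 12·x^4)·Dx^2  (order 2).
h: a_k = 0, -1, -1/2, -2, -23/4, -77/5, -46, -1009/7, -3589/8, …
ICs: h(0) = 0, h′(0) = -1.

f: a_k = -1, -1, -4, -7, -19, -40, -97, -217, -508, …
h₀=f(r): pull back L_f along r ⇒ L₀.
h=∫₀ˣh₀: take L = L₀·Dx.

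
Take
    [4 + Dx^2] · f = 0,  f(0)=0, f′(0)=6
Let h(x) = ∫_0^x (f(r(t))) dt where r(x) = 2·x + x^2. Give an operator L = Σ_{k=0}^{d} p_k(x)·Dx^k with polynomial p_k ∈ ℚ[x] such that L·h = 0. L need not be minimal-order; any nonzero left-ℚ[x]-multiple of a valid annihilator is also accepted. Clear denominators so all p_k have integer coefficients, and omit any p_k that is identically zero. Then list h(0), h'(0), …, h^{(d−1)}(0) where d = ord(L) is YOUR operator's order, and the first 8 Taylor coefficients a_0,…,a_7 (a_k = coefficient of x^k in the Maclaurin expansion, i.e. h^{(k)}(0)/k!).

f: a_k = 0, 6, 0, -4, 0, 4/5, 0, -8/105, …
f∘r: x↦r, Dx↦Dx/r' in L_f ⇒ L₀.
h=∫h₀ ⇒ L = L₀·Dx.
L = (16 + 48·x + 48·x^2 + 16·x^3)·Dx - Dx^2 + (1 + x)·Dx^3  (order 3).
h: a_k = 0, 0, 6, 2, -8, -48/5, 4/15, 60/7, …
ICs: h(0) = 0, h′(0) = 0, h′′(0) = 12.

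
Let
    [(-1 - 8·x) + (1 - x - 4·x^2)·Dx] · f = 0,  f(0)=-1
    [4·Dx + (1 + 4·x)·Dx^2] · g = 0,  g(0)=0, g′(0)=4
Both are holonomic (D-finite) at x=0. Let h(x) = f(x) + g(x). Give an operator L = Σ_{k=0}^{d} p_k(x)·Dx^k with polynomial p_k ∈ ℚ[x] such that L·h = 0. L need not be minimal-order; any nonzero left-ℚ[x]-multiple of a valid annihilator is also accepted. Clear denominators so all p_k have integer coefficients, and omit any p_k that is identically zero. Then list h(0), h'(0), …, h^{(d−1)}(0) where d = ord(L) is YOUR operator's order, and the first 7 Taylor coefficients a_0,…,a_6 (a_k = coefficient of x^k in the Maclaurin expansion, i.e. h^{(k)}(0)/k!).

f: a_k = -1, -1, -5, -9, -29, -65, -181, …
g: a_k = 0, 4, -8, 64/3, -64, 1024/5, -2048/3, …
Sum ⇒ L₀ = lclm(L_f,L_g) in ℚ(x)⟨Dx⟩.
L = (268 + 1616·x + 5504·x^2 + 4608·x^3 + 6144·x^4)·Dx + (11 + 360·x + 3008·x^2 + 7680·x^3 + 9472·x^4 + 10240·x^5)·Dx^2 + (-7 - 67·x - 154·x^2 + 136·x^3 + 928·x^4 + 2176·x^5 + 2048·x^6)·Dx^3  (order 3).
h: a_k = -1, 3, -13, 37/3, -93, 699/5, -2591/3, …
ICs: h(0) = -1, h′(0) = 3, h′′(0) = -26.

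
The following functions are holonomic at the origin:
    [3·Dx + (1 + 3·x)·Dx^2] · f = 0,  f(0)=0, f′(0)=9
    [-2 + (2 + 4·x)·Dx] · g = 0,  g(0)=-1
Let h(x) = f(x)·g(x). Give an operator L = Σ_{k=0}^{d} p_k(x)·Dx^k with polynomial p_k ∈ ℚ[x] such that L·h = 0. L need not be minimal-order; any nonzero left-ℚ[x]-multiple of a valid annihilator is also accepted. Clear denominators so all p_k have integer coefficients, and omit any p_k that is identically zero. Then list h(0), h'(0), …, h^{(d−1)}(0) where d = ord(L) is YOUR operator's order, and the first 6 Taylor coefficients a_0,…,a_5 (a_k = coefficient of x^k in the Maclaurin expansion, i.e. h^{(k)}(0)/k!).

L = 3·x + (1 + 2·x)·Dx + (1 + 7·x + 16·x^2 + 12·x^3)·Dx^2  (order 2).
h: a_k = 0, -9, 9/2, -9, 45/2, -2367/40, …
ICs: h(0) = 0, h′(0) = -9.

f: a_k = 0, 9, -27/2, 27, -243/4, 729/5, …
g: a_k = -1, -1, 1/2, -1/2, 5/8, -7/8, …
Product ⇒ symmetric product L₀, ord ≤ 2.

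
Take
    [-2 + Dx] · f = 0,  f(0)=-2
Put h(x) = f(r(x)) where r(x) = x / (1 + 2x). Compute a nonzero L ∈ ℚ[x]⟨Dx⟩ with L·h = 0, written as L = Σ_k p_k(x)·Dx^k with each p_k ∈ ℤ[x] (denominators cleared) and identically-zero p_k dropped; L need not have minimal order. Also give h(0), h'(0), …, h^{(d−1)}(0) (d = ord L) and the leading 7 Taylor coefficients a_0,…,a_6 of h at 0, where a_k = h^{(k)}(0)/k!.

f: a_k = -2, -4, -4, -8/3, -4/3, -8/15, -8/45, …
L₀ from L_f via x↦r, Dx↦r'^{-1}Dx.
L = -2 + (1 + 4·x + 4·x^2)·Dx  (order 1).
h: a_k = -2, -4, 4, -8/3, -4/3, 152/15, -1208/45, …
ICs: h(0) = -2.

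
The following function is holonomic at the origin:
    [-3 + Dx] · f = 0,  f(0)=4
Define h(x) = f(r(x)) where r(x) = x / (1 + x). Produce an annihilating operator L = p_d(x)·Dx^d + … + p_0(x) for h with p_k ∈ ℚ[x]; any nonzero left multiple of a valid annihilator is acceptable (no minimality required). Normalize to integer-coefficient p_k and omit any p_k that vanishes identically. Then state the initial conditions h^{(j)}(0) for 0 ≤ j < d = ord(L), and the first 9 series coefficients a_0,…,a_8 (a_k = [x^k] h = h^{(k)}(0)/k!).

f: a_k = 4, 12, 18, 18, 27/2, 81/10, 81/20, 243/140, 729/1120, …
h₀=f(r): pull back L_f along r ⇒ L₀.
L = -3 + (1 + 2·x + x^2)·Dx  (order 1).
h: a_k = 4, 12, 6, -6, 3/2, 21/10, -69/20, 411/140, -1623/1120, …
ICs: h(0) = 4.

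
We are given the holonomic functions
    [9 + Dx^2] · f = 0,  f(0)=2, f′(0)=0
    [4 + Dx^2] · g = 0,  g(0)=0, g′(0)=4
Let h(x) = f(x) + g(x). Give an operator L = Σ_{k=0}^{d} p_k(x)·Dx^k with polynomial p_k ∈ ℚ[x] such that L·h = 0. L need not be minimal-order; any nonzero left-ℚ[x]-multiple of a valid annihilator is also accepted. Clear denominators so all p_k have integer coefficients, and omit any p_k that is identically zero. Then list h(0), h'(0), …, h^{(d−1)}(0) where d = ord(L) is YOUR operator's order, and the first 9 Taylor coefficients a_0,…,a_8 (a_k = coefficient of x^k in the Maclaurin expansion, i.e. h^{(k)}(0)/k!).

L = 36 + 13·Dx^2 + Dx^4  (order 4).
h: a_k = 2, 4, -9, -8/3, 27/4, 8/15, -81/40, -16/315, 729/2240, …
ICs: h(0) = 2, h′(0) = 4, h′′(0) = -18, h′′′(0) = -16.

f: a_k = 2, 0, -9, 0, 27/4, 0, -81/40, 0, 729/2240, …
g: a_k = 0, 4, 0, -8/3, 0, 8/15, 0, -16/315, 0, …
L₀ := lclm(L_f,L_g); ord L₀ ≤ 2+2.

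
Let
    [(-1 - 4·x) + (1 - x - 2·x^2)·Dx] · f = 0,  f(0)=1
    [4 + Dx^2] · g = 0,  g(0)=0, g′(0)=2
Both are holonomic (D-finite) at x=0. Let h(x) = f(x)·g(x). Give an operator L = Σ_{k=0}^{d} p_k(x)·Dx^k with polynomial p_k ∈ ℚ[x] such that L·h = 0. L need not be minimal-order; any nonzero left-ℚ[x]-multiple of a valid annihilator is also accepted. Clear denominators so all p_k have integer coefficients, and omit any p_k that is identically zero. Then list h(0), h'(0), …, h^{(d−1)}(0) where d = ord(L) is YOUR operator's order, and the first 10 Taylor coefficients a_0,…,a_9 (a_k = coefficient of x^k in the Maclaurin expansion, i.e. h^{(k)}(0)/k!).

f: a_k = 1, 1, 3, 5, 11, 21, 43, 85, 171, 341, …
g: a_k = 0, 2, 0, -4/3, 0, 4/15, 0, -8/315, 0, 4/2835, …
f·g: L₀ = L_f ⊗_s L_g, ord ≤ 1·2.
L = (4·x + 8·x^2) + (2 + 8·x)·Dx + (-1 + x + 2·x^2)·Dx^2  (order 2).
h: a_k = 0, 2, 2, 14/3, 26/3, 274/15, 178/5, 22714/315, 45142/315, 815134/2835, …
ICs: h(0) = 0, h′(0) = 2.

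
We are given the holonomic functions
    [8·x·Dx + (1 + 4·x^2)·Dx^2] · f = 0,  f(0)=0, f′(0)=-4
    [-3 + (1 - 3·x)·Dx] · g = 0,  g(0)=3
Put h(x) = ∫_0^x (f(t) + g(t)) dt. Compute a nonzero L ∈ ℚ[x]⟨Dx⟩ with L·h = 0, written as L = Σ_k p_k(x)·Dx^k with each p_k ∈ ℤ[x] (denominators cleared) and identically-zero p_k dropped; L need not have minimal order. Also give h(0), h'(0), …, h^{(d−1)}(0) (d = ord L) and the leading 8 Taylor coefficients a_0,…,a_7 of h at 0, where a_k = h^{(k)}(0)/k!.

f: a_k = 0, -4, 0, 16/3, 0, -64/5, 0, 256/7, …
g: a_k = 3, 9, 27, 81, 243, 729, 2187, 6561, …
h₀=f+g: left-lcm gives L₀, ord ≤ 3.
h=∫h₀ ⇒ L = L₀·Dx.
L = (24 - 288·x - 288·x^2)·Dx^2 + (-31 + 24·x - 204·x^2 - 288·x^3)·Dx^3 + (3 - 5·x - 20·x^3 - 48·x^4)·Dx^4  (order 4).
h: a_k = 0, 3, 5/2, 9, 259/12, 243/5, 3581/30, 2187/7, …
ICs: h(0) = 0, h′(0) = 3, h′′(0) = 5, h′′′(0) = 54.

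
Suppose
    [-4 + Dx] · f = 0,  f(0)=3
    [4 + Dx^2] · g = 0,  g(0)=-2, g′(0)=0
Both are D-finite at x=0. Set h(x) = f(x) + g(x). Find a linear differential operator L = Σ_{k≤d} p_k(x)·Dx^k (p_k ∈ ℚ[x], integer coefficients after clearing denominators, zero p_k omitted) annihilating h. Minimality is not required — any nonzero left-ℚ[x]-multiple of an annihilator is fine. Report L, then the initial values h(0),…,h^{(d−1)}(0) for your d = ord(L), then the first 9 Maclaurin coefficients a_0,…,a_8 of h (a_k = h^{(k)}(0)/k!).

f: a_k = 3, 12, 24, 32, 32, 128/5, 256/15, 1024/105, 512/105, …
g: a_k = -2, 0, 4, 0, -4/3, 0, 8/45, 0, -4/315, …
L₀ := lclm(L_f,L_g); ord L₀ ≤ 1+2.
L = -16 + 4·Dx - 4·Dx^2 + Dx^3  (order 3).
h: a_k = 1, 12, 28, 32, 92/3, 128/5, 776/45, 1024/105, 1532/315, …
ICs: h(0) = 1, h′(0) = 12, h′′(0) = 56.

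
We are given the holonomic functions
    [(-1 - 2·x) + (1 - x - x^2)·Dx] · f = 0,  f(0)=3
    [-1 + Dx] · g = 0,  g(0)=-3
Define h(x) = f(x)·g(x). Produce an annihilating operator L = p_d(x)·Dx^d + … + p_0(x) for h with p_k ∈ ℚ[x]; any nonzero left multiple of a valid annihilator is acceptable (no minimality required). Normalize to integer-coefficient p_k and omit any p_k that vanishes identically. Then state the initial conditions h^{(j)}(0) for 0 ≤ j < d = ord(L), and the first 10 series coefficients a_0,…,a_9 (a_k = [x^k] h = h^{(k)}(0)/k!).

L = (2 + x - x^2) + (-1 + x + x^2)·Dx  (order 1).
h: a_k = -9, -18, -63/2, -51, -663/8, -2679/20, -17347/80, -98221/280, -2542969/4480, -2645039/2880, …
ICs: h(0) = -9.

f: a_k = 3, 3, 6, 9, 15, 24, 39, 63, 102, 165, …
g: a_k = -3, -3, -3/2, -1/2, -1/8, -1/40, -1/240, -1/1680, -1/13440, -1/120960, …
L₀ := L_f ⊗_s L_g (sym. prod.), ord ≤ 1.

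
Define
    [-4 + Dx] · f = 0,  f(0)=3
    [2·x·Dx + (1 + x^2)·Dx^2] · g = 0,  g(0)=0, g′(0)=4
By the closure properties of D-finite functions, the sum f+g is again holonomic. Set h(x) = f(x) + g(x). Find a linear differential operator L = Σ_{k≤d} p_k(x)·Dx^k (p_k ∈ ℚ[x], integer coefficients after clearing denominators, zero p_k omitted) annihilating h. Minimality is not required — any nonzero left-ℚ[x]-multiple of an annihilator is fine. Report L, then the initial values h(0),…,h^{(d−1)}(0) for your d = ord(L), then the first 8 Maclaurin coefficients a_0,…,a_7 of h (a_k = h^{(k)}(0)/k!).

f: a_k = 3, 12, 24, 32, 32, 128/5, 256/15, 1024/105, …
g: a_k = 0, 4, 0, -4/3, 0, 4/5, 0, -4/7, …
L₀ := lclm(L_f,L_g); ord L₀ ≤ 1+2.
L = (4 - 16·x - 12·x^2 - 16·x^3)·Dx + (-9 - 13·x^2 - 8·x^4)·Dx^2 + (2 + x + 4·x^2 + x^3 + 2·x^4)·Dx^3  (order 3).
h: a_k = 3, 16, 24, 92/3, 32, 132/5, 256/15, 964/105, …
ICs: h(0) = 3, h′(0) = 16, h′′(0) = 48.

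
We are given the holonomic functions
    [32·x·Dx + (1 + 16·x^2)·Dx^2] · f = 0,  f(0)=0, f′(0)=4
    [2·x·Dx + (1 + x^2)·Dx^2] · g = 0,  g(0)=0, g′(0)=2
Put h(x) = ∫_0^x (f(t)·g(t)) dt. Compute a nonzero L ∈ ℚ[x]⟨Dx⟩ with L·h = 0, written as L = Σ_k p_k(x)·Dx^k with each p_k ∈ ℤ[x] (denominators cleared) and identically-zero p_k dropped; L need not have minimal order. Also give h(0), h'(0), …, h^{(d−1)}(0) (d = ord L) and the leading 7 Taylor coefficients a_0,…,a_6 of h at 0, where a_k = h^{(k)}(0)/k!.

f: a_k = 0, 4, 0, -64/3, 0, 1024/5, 0, …
g: a_k = 0, 2, 0, -2/3, 0, 2/5, 0, …
f·g: L₀ = L_f ⊗_s L_g, ord ≤ 2·2.
∫: right-multiply L₀ by Dx.
L = (-384·x - 10880·x^3 - 16384·x^5 + 34816·x^7 + 98304·x^9)·Dx^2 + (-68 - 3916·x^2 - 19584·x^4 - 14336·x^6 + 121856·x^8 + 147456·x^10)·Dx^3 + (-136·x - 2632·x^3 - 6528·x^5 + 16448·x^7 + 69632·x^9 + 49152·x^11)·Dx^4 + (-1 - 34·x^2 - 305·x^4 + 4880·x^8 + 8704·x^10 + 4096·x^12)·Dx^5  (order 5).
h: a_k = 0, 0, 0, 8/3, 0, -136/15, 0, …
ICs: h(0) = 0, h′(0) = 0, h′′(0) = 0, h′′′(0) = 16, h′′′′(0) = 0.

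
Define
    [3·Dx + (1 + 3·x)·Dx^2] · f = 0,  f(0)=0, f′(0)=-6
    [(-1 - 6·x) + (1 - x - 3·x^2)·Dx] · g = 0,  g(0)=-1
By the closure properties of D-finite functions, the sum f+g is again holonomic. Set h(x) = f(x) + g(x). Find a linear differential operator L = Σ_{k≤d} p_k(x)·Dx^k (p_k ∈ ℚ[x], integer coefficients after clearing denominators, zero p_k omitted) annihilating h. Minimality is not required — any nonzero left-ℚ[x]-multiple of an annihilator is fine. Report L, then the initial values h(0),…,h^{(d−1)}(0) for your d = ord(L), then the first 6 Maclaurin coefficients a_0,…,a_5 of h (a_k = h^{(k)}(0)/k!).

f: a_k = 0, -6, 9, -18, 81/2, -486/5, …
g: a_k = -1, -1, -4, -7, -19, -40, …
Weyl lclm of L_f,L_g ⇒ L₀ (ord ≤ 3).
L = (-270 - 1422·x - 3780·x^2 - 2916·x^3 - 2916·x^4)·Dx + (-24 - 468·x - 2736·x^2 - 5616·x^3 - 5994·x^4 - 4860·x^5)·Dx^2 + (11 + 79·x + 129·x^2 - 171·x^3 - 783·x^4 - 1377·x^5 - 972·x^6)·Dx^3  (order 3).
h: a_k = -1, -7, 5, -25, 43/2, -686/5, …
ICs: h(0) = -1, h′(0) = -7, h′′(0) = 10.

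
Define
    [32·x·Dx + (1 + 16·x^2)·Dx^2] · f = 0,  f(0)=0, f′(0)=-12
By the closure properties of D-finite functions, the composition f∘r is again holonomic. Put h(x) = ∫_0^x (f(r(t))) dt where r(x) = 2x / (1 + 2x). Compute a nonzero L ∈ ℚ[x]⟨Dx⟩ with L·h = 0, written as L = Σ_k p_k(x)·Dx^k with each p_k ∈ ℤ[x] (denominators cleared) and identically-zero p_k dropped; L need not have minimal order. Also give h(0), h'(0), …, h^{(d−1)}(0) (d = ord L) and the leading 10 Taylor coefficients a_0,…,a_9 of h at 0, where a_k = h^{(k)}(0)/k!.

f: a_k = 0, -12, 0, 64, 0, -3072/5, 0, 49152/7, 0, -262144/3, …
f∘r: x↦r, Dx↦Dx/r' in L_f ⇒ L₀.
h=∫₀ˣh₀: take L = L₀·Dx.
L = (4 + 136·x)·Dx^2 + (1 + 4·x + 68·x^2)·Dx^3  (order 3).
h: a_k = 0, 0, -12, 16, 104, -576, -6464/5, 156416/7, -139584/7, -824320, …
ICs: h(0) = 0, h′(0) = 0, h′′(0) = -24.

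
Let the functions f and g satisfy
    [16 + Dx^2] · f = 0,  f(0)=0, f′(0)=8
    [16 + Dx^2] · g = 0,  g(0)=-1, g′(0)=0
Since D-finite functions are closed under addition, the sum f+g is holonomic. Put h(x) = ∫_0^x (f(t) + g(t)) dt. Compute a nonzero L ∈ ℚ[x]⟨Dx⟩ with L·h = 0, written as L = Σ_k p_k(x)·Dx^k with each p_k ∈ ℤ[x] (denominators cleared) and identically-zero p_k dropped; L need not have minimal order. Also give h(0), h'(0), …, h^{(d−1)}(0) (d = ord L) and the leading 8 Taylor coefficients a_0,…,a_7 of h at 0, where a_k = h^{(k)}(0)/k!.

f: a_k = 0, 8, 0, -64/3, 0, 256/15, 0, -2048/315, …
g: a_k = -1, 0, 8, 0, -32/3, 0, 256/45, 0, …
Weyl lclm of L_f,L_g ⇒ L₀ (ord ≤ 4).
Integrate: L := L₀·Dx.
L = 16·Dx + Dx^3  (order 3).
h: a_k = 0, -1, 4, 8/3, -16/3, -32/15, 128/45, 256/315, …
ICs: h(0) = 0, h′(0) = -1, h′′(0) = 8.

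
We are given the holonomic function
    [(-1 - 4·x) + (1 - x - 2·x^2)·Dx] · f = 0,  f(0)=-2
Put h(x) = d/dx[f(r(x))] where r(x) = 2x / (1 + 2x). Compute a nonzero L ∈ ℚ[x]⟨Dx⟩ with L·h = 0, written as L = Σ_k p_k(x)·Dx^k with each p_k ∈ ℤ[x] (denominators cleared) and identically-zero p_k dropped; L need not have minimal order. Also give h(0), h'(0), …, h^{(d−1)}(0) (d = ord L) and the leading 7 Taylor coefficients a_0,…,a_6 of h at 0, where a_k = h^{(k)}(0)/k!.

L = (8 + 48·x + 288·x^2 + 320·x^3) + (-1 - 14·x - 36·x^2 + 56·x^3 + 160·x^4)·Dx  (order 1).
h: a_k = -4, -32, 0, -512, 1280, -9216, 35840, …
ICs: h(0) = -4.

f: a_k = -2, -2, -6, -10, -22, -42, -86, …
h₀=f(r): pull back L_f along r ⇒ L₀.
Differentiate: ansatz ord ≤ ord L₀ ⇒ L.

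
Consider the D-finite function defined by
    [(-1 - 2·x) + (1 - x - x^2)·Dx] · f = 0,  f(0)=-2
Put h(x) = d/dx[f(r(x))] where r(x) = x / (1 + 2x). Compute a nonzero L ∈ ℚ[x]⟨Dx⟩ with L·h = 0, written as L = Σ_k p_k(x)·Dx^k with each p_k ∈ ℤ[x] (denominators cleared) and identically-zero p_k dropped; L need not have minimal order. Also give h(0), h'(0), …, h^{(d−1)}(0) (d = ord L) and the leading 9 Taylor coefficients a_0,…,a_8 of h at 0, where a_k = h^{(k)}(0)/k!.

f: a_k = -2, -2, -4, -6, -10, -16, -26, -42, -68, …
Change of var in L_f (x↦r) gives L₀.
Derive L from L₀ (diff closure).
L = (-6·x - 18·x^2 - 16·x^3) + (-1 - 9·x - 27·x^2 - 30·x^3 - 8·x^4)·Dx  (order 1).
h: a_k = -2, 0, 6, -24, 80, -252, 770, -2304, 6786, …
ICs: h(0) = -2.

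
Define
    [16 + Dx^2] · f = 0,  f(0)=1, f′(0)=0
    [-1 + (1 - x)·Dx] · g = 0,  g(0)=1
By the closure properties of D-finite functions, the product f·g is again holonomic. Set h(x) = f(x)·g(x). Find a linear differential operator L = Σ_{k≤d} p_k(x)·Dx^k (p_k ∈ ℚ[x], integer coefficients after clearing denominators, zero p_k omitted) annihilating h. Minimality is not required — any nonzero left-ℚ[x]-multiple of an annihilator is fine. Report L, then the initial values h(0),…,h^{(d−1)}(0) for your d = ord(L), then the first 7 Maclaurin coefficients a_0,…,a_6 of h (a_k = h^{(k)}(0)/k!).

L = (-16 + 16·x) + 2·Dx + (-1 + x)·Dx^2  (order 2).
h: a_k = 1, 1, -7, -7, 11/3, 11/3, -91/45, …
ICs: h(0) = 1, h′(0) = 1.

f: a_k = 1, 0, -8, 0, 32/3, 0, -256/45, …
g: a_k = 1, 1, 1, 1, 1, 1, 1, …
f·g: L₀ = L_f ⊗_s L_g, ord ≤ 2·1.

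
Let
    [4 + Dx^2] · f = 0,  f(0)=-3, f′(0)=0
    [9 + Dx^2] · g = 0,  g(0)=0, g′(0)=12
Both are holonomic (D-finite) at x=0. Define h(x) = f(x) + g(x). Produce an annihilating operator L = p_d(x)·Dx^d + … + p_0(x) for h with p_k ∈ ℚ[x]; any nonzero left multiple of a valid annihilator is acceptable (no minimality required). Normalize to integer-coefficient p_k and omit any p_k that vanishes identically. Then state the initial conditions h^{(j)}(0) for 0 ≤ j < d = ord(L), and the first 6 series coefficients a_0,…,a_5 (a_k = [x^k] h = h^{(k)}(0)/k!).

f: a_k = -3, 0, 6, 0, -2, 0, …
g: a_k = 0, 12, 0, -18, 0, 81/10, …
h₀=f+g: left-lcm gives L₀, ord ≤ 4.
L = 36 + 13·Dx^2 + Dx^4  (order 4).
h: a_k = -3, 12, 6, -18, -2, 81/10, …
ICs: h(0) = -3, h′(0) = 12, h′′(0) = 12, h′′′(0) = -108.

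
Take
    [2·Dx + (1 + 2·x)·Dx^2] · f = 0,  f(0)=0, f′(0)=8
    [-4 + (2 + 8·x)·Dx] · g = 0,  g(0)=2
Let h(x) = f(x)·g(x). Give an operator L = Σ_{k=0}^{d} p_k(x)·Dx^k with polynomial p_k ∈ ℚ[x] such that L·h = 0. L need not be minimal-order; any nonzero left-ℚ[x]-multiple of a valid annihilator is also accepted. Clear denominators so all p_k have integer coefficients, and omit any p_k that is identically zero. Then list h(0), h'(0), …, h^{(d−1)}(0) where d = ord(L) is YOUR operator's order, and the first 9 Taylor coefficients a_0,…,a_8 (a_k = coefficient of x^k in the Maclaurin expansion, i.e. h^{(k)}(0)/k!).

f: a_k = 0, 8, -8, 32/3, -16, 128/5, -128/3, 512/7, -128, …
g: a_k = 2, 4, -4, 8, -20, 56, -168, 528, -1716, …
Sym-product of L_f,L_g gives L₀ (≤ ord 2).
L = (8 + 8·x) + (-2 - 8·x)·Dx + (1 + 10·x + 32·x^2 + 32·x^3)·Dx^2  (order 2).
h: a_k = 0, 16, 16, -128/3, 320/3, -4192/15, 3872/5, -79104/35, 241408/35, …
ICs: h(0) = 0, h′(0) = 16.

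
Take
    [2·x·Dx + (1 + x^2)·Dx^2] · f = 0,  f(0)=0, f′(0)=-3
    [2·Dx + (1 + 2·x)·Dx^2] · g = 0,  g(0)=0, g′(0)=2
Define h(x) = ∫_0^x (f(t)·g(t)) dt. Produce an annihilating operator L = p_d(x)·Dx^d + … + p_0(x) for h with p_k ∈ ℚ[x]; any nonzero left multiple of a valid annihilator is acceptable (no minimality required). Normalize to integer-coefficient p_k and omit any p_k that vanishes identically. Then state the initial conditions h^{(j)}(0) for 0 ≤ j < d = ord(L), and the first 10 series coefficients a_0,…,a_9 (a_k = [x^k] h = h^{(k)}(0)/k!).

f: a_k = 0, -3, 0, 1, 0, -3/5, 0, 3/7, 0, -1/3, …
g: a_k = 0, 2, -2, 8/3, -4, 32/5, -32/3, 128/7, -32, 512/9, …
Product ⇒ symmetric product L₀, ord ≤ 4.
h=∫h₀ ⇒ L = L₀·Dx.
L = (24 + 80·x + 88·x^2 + 240·x^3 + 240·x^4 + 208·x^5 + 16·x^7)·Dx^2 + (12 + 80·x + 332·x^2 + 608·x^3 + 880·x^4 + 744·x^5 + 560·x^6 + 24·x^7 + 56·x^8)·Dx^3 + (12 + 52·x + 168·x^2 + 372·x^3 + 516·x^4 + 564·x^5 + 384·x^6 + 276·x^7 + 24·x^8 + 32·x^9)·Dx^4 + (2 + 12·x + 34·x^2 + 64·x^3 + 87·x^4 + 96·x^5 + 84·x^6 + 48·x^7 + 33·x^8 + 4·x^9 + 4·x^10)·Dx^5  (order 5).
h: a_k = 0, 0, 0, -2, 3/2, -6/5, 5/3, -38/15, 73/20, -82/15, …
ICs: h(0) = 0, h′(0) = 0, h′′(0) = 0, h′′′(0) = -12, h′′′′(0) = 36.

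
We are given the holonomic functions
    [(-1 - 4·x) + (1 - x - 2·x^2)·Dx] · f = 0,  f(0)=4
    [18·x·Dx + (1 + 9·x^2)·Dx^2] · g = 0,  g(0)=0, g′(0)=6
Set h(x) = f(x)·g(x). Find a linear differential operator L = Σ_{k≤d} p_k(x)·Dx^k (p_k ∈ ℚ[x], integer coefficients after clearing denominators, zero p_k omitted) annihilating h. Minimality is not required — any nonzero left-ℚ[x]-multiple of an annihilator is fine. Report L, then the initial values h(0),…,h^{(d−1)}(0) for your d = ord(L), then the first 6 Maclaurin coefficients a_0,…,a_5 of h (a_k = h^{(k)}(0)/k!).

L = (4 + 18·x + 108·x^2) + (2 - 10·x + 36·x^2 + 108·x^3)·Dx + (-1 + x - 7·x^2 + 9·x^3 + 18·x^4)·Dx^2  (order 2).
h: a_k = 0, 24, 24, 0, 48, 2184/5, …
ICs: h(0) = 0, h′(0) = 24.

f: a_k = 4, 4, 12, 20, 44, 84, …
g: a_k = 0, 6, 0, -18, 0, 486/5, …
f·g: L₀ = L_f ⊗_s L_g, ord ≤ 1·2.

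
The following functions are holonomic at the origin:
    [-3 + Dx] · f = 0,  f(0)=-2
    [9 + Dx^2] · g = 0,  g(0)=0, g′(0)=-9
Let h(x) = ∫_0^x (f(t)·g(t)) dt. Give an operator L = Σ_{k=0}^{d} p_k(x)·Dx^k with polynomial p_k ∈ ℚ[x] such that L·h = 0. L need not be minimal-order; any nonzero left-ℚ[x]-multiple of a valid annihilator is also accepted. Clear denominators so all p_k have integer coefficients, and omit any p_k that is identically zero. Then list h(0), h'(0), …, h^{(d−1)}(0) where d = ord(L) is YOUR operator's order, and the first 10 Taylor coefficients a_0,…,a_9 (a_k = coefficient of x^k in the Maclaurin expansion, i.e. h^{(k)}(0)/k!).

L = 18·Dx - 6·Dx^2 + Dx^3  (order 3).
h: a_k = 0, 0, 9, 18, 27/2, 0, -81/10, -243/35, -729/280, 0, …
ICs: h(0) = 0, h′(0) = 0, h′′(0) = 18.

f: a_k = -2, -6, -9, -9, -27/4, -81/20, -81/40, -243/280, -729/2240, -243/2240, …
g: a_k = 0, -9, 0, 27/2, 0, -243/40, 0, 729/560, 0, -729/4480, …
h₀=f·g: eliminate ⇒ L₀, order ≤ 1·2.
h=∫h₀ ⇒ L = L₀·Dx.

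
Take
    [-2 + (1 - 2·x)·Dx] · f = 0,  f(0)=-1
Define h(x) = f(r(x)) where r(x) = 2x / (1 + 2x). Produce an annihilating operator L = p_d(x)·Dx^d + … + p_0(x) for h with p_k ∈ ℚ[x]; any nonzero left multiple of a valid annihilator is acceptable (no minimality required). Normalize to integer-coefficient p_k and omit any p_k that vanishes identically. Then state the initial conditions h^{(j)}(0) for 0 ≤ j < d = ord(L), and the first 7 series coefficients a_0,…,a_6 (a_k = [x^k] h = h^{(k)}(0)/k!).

f: a_k = -1, -2, -4, -8, -16, -32, -64, …
Change of var in L_f (x↦r) gives L₀.
L = 4 + (-1 + 4·x^2)·Dx  (order 1).
h: a_k = -1, -4, -8, -16, -32, -64, -128, …
ICs: h(0) = -1.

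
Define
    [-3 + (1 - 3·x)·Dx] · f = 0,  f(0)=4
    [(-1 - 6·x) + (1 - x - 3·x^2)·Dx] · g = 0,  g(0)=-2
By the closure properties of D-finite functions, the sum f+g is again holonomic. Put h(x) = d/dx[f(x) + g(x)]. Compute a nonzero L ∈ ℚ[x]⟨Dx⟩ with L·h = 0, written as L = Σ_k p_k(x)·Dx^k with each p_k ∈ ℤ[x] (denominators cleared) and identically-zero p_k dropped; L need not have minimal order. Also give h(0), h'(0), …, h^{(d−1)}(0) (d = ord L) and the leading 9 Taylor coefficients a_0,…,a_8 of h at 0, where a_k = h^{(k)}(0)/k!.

f: a_k = 4, 12, 36, 108, 324, 972, 2916, 8748, 26244, …
g: a_k = -2, -2, -8, -14, -38, -80, -194, -434, -1016, …
Sum ⇒ L₀ = lclm(L_f,L_g) in ℚ(x)⟨Dx⟩.
h=h₀': d/dx-closure on L₀ ⇒ L.
L = (90 - 216·x + 1944·x^2 - 1944·x^3 + 1458·x^4) + (-6 - 90·x - 54·x^2 + 1296·x^3 - 1701·x^4 + 1458·x^5)·Dx + (-1 + 22·x - 99·x^2 + 126·x^3 + 54·x^4 - 243·x^5 + 243·x^6)·Dx^2  (order 2).
h: a_k = 10, 56, 282, 1144, 4460, 16332, 58198, 201824, 687726, …
ICs: h(0) = 10, h′(0) = 56.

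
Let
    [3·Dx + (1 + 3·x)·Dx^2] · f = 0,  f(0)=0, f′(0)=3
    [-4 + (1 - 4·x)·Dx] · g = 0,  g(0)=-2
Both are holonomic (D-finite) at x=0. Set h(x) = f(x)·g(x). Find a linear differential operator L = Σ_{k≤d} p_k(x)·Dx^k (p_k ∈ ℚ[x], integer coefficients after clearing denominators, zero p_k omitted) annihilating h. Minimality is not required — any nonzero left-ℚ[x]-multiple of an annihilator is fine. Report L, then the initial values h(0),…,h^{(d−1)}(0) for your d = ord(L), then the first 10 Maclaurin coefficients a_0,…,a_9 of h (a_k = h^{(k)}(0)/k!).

L = 12 + (5 + 36·x)·Dx + (-1 + x + 12·x^2)·Dx^2  (order 2).
h: a_k = 0, -6, -15, -78, -543/2, -5916/5, -22449/5, -650442/35, -10177437/140, -10330527/35, …
ICs: h(0) = 0, h′(0) = -6.

f: a_k = 0, 3, -9/2, 9, -81/4, 243/5, -243/2, 2187/7, -6561/8, 2187, …
g: a_k = -2, -8, -32, -128, -512, -2048, -8192, -32768, -131072, -524288, …
L₀ := L_f ⊗_s L_g (sym. prod.), ord ≤ 2.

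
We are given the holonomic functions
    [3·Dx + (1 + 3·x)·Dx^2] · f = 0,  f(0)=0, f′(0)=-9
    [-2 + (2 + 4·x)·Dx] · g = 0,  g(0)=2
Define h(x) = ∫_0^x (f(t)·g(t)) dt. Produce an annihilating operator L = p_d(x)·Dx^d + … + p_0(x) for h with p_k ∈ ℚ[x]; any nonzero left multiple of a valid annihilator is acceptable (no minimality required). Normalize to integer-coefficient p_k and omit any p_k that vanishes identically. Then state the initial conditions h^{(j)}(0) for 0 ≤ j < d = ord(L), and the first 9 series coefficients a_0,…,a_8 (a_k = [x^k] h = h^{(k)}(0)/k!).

L = 3·x·Dx + (1 + 2·x)·Dx^2 + (1 + 7·x + 16·x^2 + 12·x^3)·Dx^3  (order 3).
h: a_k = 0, 0, -9, 3, -9/2, 9, -789/40, 12681/280, -120123/1120, …
ICs: h(0) = 0, h′(0) = 0, h′′(0) = -18.

f: a_k = 0, -9, 27/2, -27, 243/4, -729/5, 729/2, -6561/7, 19683/8, …
g: a_k = 2, 2, -1, 1, -5/4, 7/4, -21/8, 33/8, -429/64, …
h₀=f·g: eliminate ⇒ L₀, order ≤ 2·1.
Integrate: L := L₀·Dx.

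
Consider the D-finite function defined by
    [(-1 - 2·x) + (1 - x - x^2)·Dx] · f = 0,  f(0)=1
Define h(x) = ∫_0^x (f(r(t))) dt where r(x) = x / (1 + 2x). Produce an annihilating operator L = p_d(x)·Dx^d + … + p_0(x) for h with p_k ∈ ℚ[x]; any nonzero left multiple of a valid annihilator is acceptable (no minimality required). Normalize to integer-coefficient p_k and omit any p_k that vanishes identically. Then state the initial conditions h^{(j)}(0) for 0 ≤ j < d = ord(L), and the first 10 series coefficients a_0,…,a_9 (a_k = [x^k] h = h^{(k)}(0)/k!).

L = (-1 - 4·x)·Dx + (1 + 5·x + 7·x^2 + 2·x^3)·Dx^2  (order 2).
h: a_k = 0, 1, 1/2, 0, -1/4, 3/5, -4/3, 3, -55/8, 16, …
ICs: h(0) = 0, h′(0) = 1.

f: a_k = 1, 1, 2, 3, 5, 8, 13, 21, 34, 55, …
Substitute x→r, Dx→(1/r')Dx; clear ⇒ L₀.
h=∫h₀ ⇒ L = L₀·Dx.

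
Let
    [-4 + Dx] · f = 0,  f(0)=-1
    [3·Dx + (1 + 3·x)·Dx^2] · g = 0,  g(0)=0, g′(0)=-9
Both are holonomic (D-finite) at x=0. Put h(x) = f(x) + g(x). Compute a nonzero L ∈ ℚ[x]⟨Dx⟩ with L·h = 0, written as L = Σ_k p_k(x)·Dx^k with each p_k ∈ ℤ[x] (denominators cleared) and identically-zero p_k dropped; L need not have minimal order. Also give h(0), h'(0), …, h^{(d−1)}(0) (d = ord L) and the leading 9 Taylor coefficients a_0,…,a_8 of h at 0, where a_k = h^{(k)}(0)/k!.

f: a_k = -1, -4, -8, -32/3, -32/3, -128/15, -256/45, -1024/315, -512/315, …
g: a_k = 0, -9, 27/2, -27, 243/4, -729/5, 729/2, -6561/7, 19683/8, …
f+g: L₀ = lclm(L_f,L_g), ord ≤ 1+2.
L = (-120 - 144·x)·Dx + (2 - 96·x - 144·x^2)·Dx^2 + (7 + 33·x + 36·x^2)·Dx^3  (order 3).
h: a_k = -1, -13, 11/2, -113/3, 601/12, -463/3, 32293/90, -296269/315, 6196049/2520, …
ICs: h(0) = -1, h′(0) = -13, h′′(0) = 11.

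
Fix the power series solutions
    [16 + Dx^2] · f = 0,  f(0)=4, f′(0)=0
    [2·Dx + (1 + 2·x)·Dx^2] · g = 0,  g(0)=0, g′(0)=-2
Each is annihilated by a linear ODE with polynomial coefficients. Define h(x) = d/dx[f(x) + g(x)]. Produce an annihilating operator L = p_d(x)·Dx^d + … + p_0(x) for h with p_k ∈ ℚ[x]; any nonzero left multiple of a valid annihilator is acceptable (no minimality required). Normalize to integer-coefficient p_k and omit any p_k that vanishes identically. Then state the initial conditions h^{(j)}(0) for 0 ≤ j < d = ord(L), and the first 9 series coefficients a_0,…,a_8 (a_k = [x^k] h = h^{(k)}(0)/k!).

L = (160 + 256·x + 256·x^2) + (48 + 224·x + 384·x^2 + 256·x^3)·Dx + (10 + 16·x + 16·x^2)·Dx^2 + (3 + 14·x + 24·x^2 + 16·x^3)·Dx^3  (order 3).
h: a_k = -2, -60, -8, 560/3, -32, -1088/15, -128, 97024/315, -512, …
ICs: h(0) = -2, h′(0) = -60, h′′(0) = -16.

f: a_k = 4, 0, -32, 0, 128/3, 0, -1024/45, 0, 2048/315, …
g: a_k = 0, -2, 2, -8/3, 4, -32/5, 32/3, -128/7, 32, …
f+g: L₀ = lclm(L_f,L_g), ord ≤ 2+2.
h₀' ⇒ L via d/dx closure of L₀.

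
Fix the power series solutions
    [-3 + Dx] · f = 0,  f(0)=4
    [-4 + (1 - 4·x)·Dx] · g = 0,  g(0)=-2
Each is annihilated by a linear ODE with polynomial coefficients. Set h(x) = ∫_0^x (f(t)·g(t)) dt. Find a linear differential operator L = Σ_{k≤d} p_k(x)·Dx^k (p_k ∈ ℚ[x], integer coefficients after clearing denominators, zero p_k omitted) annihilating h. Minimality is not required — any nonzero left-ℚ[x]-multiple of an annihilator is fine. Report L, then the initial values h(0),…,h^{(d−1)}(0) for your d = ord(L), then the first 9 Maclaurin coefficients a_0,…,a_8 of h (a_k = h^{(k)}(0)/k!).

L = (7 - 12·x)·Dx + (-1 + 4·x)·Dx^2  (order 2).
h: a_k = 0, -8, -28, -260/3, -269, -4331/5, -86701/30, -693689/70, -3884707/112, …
ICs: h(0) = 0, h′(0) = -8.

f: a_k = 4, 12, 18, 18, 27/2, 81/10, 81/20, 243/140, 729/1120, …
g: a_k = -2, -8, -32, -128, -512, -2048, -8192, -32768, -131072, …
Sym-product of L_f,L_g gives L₀ (≤ ord 1).
∫: right-multiply L₀ by Dx.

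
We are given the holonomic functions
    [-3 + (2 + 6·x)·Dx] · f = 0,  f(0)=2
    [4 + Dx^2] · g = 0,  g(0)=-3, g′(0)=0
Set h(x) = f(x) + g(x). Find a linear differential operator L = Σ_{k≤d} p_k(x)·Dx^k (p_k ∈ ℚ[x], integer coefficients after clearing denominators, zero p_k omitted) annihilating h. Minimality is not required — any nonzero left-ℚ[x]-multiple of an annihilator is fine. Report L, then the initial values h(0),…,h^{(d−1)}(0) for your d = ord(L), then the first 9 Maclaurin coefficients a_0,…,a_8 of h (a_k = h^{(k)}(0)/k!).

L = (-516 - 1152·x - 1728·x^2) + (56 + 936·x + 3456·x^2 + 3456·x^3)·Dx + (-129 - 288·x - 432·x^2)·Dx^2 + (14 + 234·x + 864·x^2 + 864·x^3)·Dx^3  (order 3).
h: a_k = -1, 3, 15/4, 27/8, -533/64, 1701/128, -227587/7680, 72171/1024, -295573013/1720320, …
ICs: h(0) = -1, h′(0) = 3, h′′(0) = 15/2.

f: a_k = 2, 3, -9/4, 27/8, -405/64, 1701/128, -15309/512, 72171/1024, -2814669/16384, …
g: a_k = -3, 0, 6, 0, -2, 0, 4/15, 0, -2/105, …
Weyl lclm of L_f,L_g ⇒ L₀ (ord ≤ 3).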